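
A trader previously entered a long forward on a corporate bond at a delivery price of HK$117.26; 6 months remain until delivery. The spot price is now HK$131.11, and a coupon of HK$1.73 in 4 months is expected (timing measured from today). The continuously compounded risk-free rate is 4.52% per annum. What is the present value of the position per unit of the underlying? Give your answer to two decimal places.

HK$14.77

PV(remaining coupons) I = 1.73·e^(−0.0452·4/12) = 1.7041
Current forward F = (S − I)·e^(rT) = (131.11 − 1.7041)·e^(0.0452·6/12) = 129.4059 × 1.022857 = 132.3637
Value (long) = (F − K)·e^(−rT) = (132.3637 − 117.26) × 0.977653 = 14.7662
Value = HK$14.77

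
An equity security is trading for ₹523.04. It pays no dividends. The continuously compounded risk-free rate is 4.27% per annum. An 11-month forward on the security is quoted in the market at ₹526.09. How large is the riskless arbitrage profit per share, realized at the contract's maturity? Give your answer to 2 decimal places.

Fair forward: F* = S·e^(carry·T), with carry = r = 0.0427
F* = 523.04 · e^(0.0427 × 11/12) = 523.04 · e^0.039142 = 523.04 × 1.039918 = ₹543.9187
Market ₹526.09 < fair ₹543.9187: forward underpriced → reverse cash-and-carry (short spot, go long the forward).
At maturity, profit = |F_mkt − F*| = |526.09 − 543.9187| = ₹17.83 per share

₹17.83 per share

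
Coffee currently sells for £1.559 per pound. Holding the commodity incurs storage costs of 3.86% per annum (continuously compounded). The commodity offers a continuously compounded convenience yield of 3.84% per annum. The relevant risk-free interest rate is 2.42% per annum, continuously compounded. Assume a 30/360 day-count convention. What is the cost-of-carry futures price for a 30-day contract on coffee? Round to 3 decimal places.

Net carry = r + u − y = 0.0242 + 0.0386 − 0.0384 = 0.0244
F = S·e^((r+u−y)T) = 1.559 · e^(0.0244 × 30/360) = 1.559 · e^0.002033
= 1.559 × 1.002035 = £1.562 per pound

£1.562 per pound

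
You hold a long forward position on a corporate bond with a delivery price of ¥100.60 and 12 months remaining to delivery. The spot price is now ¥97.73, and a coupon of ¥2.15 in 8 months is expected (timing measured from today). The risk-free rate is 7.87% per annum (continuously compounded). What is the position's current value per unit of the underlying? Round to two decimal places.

PV(remaining coupons) I = 2.15·e^(−0.0787·8/12) = 2.0401
Current forward F = (S − I)·e^(rT) = (97.73 − 2.0401)·e^(0.0787·12/12) = 95.6899 × 1.081880 = 103.5250
Value (long) = (F − K)·e^(−rT) = (103.5250 − 100.60) × 0.924317 = 2.7036
Value = ¥2.70

¥2.70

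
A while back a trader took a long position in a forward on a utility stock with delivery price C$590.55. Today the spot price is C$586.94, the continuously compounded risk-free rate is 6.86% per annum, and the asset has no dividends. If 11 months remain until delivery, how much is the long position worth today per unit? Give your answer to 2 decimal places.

C$32.38

Current fair forward for the remaining 11 months: F = S·e^(r·T), r = 0.0686
F = 586.94 · e^(0.0686 × 11/12) = 586.94 × 1.064903 = 625.0342
Value of long forward = (F − K)·e^(−rT) = (625.0342 − 590.55) · e^(−0.0686·11/12)
= 34.4842 × 0.939053 = 32.38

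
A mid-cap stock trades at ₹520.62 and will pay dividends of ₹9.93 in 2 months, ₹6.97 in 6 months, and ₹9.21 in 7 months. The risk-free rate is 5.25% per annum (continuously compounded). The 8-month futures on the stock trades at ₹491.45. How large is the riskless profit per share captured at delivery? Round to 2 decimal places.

PV(dividends) I = 9.93·e^(−0.0525·2/12) + 6.97·e^(−0.0525·6/12) + 9.21·e^(−0.0525·7/12) = 25.5651
Fair futures F* = (S − I)·e^(rT) = (520.62 − 25.5651)·e^0.035000 = 495.0549 × 1.035620 = 512.6888
Market ₹491.45 < fair 512.6888: forward underpriced → reverse cash-and-carry (short the stock, invest proceeds at r, pay the dividends, go long the forward).
Profit at T = |F_mkt − F*| = |491.45 − 512.6888| = ₹21.24 per share

₹21.24 per share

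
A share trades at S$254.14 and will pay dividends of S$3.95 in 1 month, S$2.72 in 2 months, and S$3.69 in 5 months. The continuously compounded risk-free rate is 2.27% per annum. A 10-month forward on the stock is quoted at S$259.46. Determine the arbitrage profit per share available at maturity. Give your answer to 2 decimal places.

PV(dividends) I = 3.95·e^(−0.0227·1/12) + 2.72·e^(−0.0227·2/12) + 3.69·e^(−0.0227·5/12) = 10.3075
Fair forward F* = (S − I)·e^(rT) = (254.14 − 10.3075)·e^0.018917 = 243.8325 × 1.019097 = 248.4890
Market S$259.46 > fair 248.4890: forward overpriced → cash-and-carry (borrow at r, buy the stock and collect the dividends, short the forward).
Profit at T = |F_mkt − F*| = |259.46 − 248.4890| = S$10.97 per share

S$10.97 per share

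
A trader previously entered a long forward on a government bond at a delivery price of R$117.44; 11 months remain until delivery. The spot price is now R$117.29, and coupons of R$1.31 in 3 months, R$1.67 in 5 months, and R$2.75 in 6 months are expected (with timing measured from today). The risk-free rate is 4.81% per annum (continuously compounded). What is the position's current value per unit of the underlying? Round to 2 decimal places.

-R$0.70

PV(remaining coupons) I = 1.31·e^(−0.0481·3/12) + 1.67·e^(−0.0481·5/12) + 2.75·e^(−0.0481·6/12) = 5.6159
Current forward F = (S − I)·e^(rT) = (117.29 − 5.6159)·e^(0.0481·11/12) = 111.6741 × 1.045078 = 116.7081
Value (long) = (F − K)·e^(−rT) = (116.7081 − 117.44) × 0.956866 = -0.7003
Value = -R$0.70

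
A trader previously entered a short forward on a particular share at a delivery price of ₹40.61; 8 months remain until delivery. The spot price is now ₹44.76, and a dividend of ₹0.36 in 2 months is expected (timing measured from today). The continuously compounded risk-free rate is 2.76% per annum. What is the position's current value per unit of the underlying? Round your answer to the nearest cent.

-₹4.53

PV(remaining dividends) I = 0.36·e^(−0.0276·2/12) = 0.3583
Current forward F = (S − I)·e^(rT) = (44.76 − 0.3583)·e^(0.0276·8/12) = 44.4017 × 1.018570 = 45.2262
Value (long) = (F − K)·e^(−rT) = (45.2262 − 40.61) × 0.981768 = 4.5320
Short position value = −(long value) = -₹4.53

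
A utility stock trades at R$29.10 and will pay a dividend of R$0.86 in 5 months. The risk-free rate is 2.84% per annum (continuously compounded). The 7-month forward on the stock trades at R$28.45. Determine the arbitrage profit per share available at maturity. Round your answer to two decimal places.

R$0.27 per share

PV(dividends) I = 0.86·e^(−0.0284·5/12) = 0.8499
Fair forward F* = (S − I)·e^(rT) = (29.10 − 0.8499)·e^0.016567 = 28.2501 × 1.016705 = 28.7220
Market R$28.45 < fair 28.7220: forward underpriced → reverse cash-and-carry (short the stock, invest proceeds at r, pay the dividends, go long the forward).
Profit at T = |F_mkt − F*| = |28.45 − 28.7220| = R$0.27 per share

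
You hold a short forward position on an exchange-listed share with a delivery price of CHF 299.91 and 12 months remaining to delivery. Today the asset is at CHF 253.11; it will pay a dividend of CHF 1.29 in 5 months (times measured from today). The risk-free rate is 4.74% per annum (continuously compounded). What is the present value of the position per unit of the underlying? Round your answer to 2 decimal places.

CHF 34.18

PV(remaining dividends) I = 1.29·e^(−0.0474·5/12) = 1.2648
Current forward F = (S − I)·e^(rT) = (253.11 − 1.2648)·e^(0.0474·12/12) = 251.8452 × 1.048541 = 264.0700
Value (long) = (F − K)·e^(−rT) = (264.0700 − 299.91) × 0.953706 = -34.1808
Short position value = −(long value) = CHF 34.18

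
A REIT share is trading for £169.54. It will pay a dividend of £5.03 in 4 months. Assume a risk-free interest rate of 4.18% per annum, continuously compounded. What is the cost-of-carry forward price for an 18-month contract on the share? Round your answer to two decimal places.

£175.23

PV(dividends) I = 5.03·e^(−0.0418·4/12)
I = 4.9604
F = (S − I)·e^(rT) = (169.54 − 4.9604) · e^(0.0418·18/12)
= 164.5796 · e^0.062700 = 164.5796 × 1.064707 = £175.23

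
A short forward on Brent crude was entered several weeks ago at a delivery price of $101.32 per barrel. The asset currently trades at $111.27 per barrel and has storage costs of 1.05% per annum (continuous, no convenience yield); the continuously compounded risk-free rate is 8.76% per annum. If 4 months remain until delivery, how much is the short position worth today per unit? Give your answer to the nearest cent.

-$13.26 per barrel

Current fair forward for the remaining 4 months: F = S·e^((r + u)·T), (r + u) = 0.0876 + 0.0105 = 0.0981
F = 111.27 · e^(0.0981 × 4/12) = 111.27 × 1.033241 = 114.9687
Value of long forward = (F − K)·e^(−rT) = (114.9687 − 101.32) · e^(−0.0876·4/12)
= 13.6487 × 0.971222 = 13.26
Short position value = −(long value) = -$13.26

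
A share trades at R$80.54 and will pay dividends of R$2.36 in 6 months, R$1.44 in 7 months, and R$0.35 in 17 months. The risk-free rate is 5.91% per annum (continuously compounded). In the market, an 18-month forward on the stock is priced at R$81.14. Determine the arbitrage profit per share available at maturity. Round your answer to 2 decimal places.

PV(dividends) I = 2.36·e^(−0.0591·6/12) + 1.44·e^(−0.0591·7/12) + 0.35·e^(−0.0591·17/12) = 4.0044
Fair forward F* = (S − I)·e^(rT) = (80.54 − 4.0044)·e^0.088650 = 76.5356 × 1.092698 = 83.6303
Market R$81.14 < fair 83.6303: forward underpriced → reverse cash-and-carry (short the stock, invest proceeds at r, pay the dividends, go long the forward).
Profit at T = |F_mkt − F*| = |81.14 − 83.6303| = R$2.49 per share

R$2.49 per share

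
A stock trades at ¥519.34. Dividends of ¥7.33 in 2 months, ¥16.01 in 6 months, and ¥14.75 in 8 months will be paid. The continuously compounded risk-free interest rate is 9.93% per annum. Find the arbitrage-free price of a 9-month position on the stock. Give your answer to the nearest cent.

¥520.44

PV(dividends) I = 7.33·e^(−0.0993·2/12) + 16.01·e^(−0.0993·6/12) + 14.75·e^(−0.0993·8/12)
I = 7.2097 + 15.2345 + 13.8052 = 36.2494
F = (S − I)·e^(rT) = (519.34 − 36.2494) · e^(0.0993·9/12)
= 483.0906 · e^0.074475 = 483.0906 × 1.077318 = ¥520.44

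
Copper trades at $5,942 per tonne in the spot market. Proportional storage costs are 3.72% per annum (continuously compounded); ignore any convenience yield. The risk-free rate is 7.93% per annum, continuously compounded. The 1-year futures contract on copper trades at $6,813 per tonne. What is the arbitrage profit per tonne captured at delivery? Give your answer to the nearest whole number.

Fair futures: F* = S·e^(carry·T), with carry = (r + u) = 0.0793 + 0.0372 = 0.1165
F* = 5942 · e^(0.1165 × 1) = 5942 · e^0.116500 = 5942 × 1.123558 = $6676.1816
Market $6813 > fair $6676.1816: forward overpriced → cash-and-carry (buy spot, short the forward).
At maturity, profit = |F_mkt − F*| = |6813 − 6676.1816| = $137 per tonne

$137 per tonne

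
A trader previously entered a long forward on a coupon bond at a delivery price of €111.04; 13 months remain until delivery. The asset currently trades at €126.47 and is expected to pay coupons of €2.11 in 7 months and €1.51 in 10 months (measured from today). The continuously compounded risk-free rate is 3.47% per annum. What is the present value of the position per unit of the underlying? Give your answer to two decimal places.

€15.99

PV(remaining coupons) I = 2.11·e^(−0.0347·7/12) + 1.51·e^(−0.0347·10/12) = 3.5347
Current forward F = (S − I)·e^(rT) = (126.47 − 3.5347)·e^(0.0347·13/12) = 122.9353 × 1.038307 = 127.6446
Value (long) = (F − K)·e^(−rT) = (127.6446 − 111.04) × 0.963106 = 15.9920
Value = €15.99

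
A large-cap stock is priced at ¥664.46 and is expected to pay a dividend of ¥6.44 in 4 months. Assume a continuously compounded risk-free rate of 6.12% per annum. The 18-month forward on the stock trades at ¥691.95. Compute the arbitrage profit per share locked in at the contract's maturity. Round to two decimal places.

PV(dividends) I = 6.44·e^(−0.0612·4/12) = 6.3100
Fair forward F* = (S − I)·e^(rT) = (664.46 − 6.3100)·e^0.091800 = 658.1500 × 1.096146 = 721.4285
Market ¥691.95 < fair 721.4285: forward underpriced → reverse cash-and-carry (short the stock, invest proceeds at r, pay the dividends, go long the forward).
Profit at T = |F_mkt − F*| = |691.95 − 721.4285| = ¥29.48 per share

¥29.48 per share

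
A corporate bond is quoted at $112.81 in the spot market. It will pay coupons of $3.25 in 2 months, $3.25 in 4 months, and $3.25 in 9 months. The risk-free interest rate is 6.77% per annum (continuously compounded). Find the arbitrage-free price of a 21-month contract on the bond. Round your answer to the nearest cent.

$116.33

PV(coupons) I = 3.25·e^(−0.0677·2/12) + 3.25·e^(−0.0677·4/12) + 3.25·e^(−0.0677·9/12)
I = 3.2135 + 3.1775 + 3.0891 = 9.4801
F = (S − I)·e^(rT) = (112.81 − 9.4801) · e^(0.0677·21/12)
= 103.3299 · e^0.118475 = 103.3299 × 1.125779 = $116.33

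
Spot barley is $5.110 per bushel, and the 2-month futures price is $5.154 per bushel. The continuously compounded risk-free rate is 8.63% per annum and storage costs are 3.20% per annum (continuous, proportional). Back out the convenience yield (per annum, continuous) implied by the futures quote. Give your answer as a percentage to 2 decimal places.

F = S·e^((r+u−y)T) ⇒ (r+u−y) = ln(F/S)/T
ln(5.154/5.110) = 0.008574; /T ⇒ 0.051444
y = r + u − ln(F/S)/T = 0.0863 + 0.0320 − 0.051444 = 0.066856
y = 6.69%

6.69%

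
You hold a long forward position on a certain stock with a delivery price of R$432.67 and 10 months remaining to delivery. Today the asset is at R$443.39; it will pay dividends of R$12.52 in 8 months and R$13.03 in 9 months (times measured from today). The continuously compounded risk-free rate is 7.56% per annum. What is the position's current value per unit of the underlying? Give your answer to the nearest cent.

PV(remaining dividends) I = 12.52·e^(−0.0756·8/12) + 13.03·e^(−0.0756·9/12) = 24.2164
Current forward F = (S − I)·e^(rT) = (443.39 − 24.2164)·e^(0.0756·10/12) = 419.1736 × 1.065027 = 446.4312
Value (long) = (F − K)·e^(−rT) = (446.4312 − 432.67) × 0.938943 = 12.9210
Value = R$12.92

R$12.92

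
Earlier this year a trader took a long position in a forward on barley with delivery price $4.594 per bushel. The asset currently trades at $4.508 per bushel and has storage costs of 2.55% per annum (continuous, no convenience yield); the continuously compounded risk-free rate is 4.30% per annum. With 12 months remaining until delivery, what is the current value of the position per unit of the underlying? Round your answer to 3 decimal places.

$0.224 per bushel

Current fair forward for the remaining 12 months: F = S·e^((r + u)·T), (r + u) = 0.0430 + 0.0255 = 0.0685
F = 4.508 · e^(0.0685 × 12/12) = 4.508 × 1.070901 = 4.8276
Value of long forward = (F − K)·e^(−rT) = (4.8276 − 4.594) · e^(−0.0430·12/12)
= 0.2336 × 0.957911 = 0.224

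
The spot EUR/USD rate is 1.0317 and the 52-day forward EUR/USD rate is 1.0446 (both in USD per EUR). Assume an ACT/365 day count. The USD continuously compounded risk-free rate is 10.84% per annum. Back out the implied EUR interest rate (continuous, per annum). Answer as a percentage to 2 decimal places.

F = S·e^((r_USD − r_EUR)T) ⇒ r_EUR = r_USD − ln(F/S)/T
ln(1.0446/1.0317) = 0.012426; /(52/365) = 0.087221
r_EUR = 0.1084 − 0.087221 = 0.021179
r_EUR = 2.12%

2.12%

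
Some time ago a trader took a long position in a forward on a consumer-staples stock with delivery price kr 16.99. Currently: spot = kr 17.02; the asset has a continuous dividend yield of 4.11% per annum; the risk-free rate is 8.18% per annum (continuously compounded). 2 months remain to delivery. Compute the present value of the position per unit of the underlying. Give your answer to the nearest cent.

kr 0.14

Current fair forward for the remaining 2 months: F = S·e^((r − q)·T), (r − q) = 0.0818 − 0.0411 = 0.0407
F = 17.02 · e^(0.0407 × 2/12) = 17.02 × 1.006806 = 17.1358
Value of long forward = (F − K)·e^(−rT) = (17.1358 − 16.99) · e^(−0.0818·2/12)
= 0.1458 × 0.986459 = 0.14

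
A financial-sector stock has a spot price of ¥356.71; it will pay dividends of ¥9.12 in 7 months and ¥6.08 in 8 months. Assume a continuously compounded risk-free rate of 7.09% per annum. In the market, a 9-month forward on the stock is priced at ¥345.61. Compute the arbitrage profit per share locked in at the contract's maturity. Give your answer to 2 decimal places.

PV(dividends) I = 9.12·e^(−0.0709·7/12) + 6.08·e^(−0.0709·8/12) = 14.5498
Fair forward F* = (S − I)·e^(rT) = (356.71 − 14.5498)·e^0.053175 = 342.1602 × 1.054614 = 360.8469
Market ¥345.61 < fair 360.8469: forward underpriced → reverse cash-and-carry (short the stock, invest proceeds at r, pay the dividends, go long the forward).
Profit at T = |F_mkt − F*| = |345.61 − 360.8469| = ¥15.24 per share

¥15.24 per share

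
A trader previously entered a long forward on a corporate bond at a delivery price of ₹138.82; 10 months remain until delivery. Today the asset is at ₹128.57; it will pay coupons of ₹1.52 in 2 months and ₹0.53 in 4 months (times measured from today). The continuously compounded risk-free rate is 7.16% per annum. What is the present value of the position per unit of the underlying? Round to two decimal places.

PV(remaining coupons) I = 1.52·e^(−0.0716·2/12) + 0.53·e^(−0.0716·4/12) = 2.0195
Current forward F = (S − I)·e^(rT) = (128.57 − 2.0195)·e^(0.0716·10/12) = 126.5505 × 1.061483 = 134.3312
Value (long) = (F − K)·e^(−rT) = (134.3312 − 138.82) × 0.942079 = -4.2288
Value = -₹4.23

-₹4.23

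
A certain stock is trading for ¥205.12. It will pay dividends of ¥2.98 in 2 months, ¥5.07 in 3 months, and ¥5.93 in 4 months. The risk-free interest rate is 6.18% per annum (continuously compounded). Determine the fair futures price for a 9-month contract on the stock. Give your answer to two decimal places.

PV(dividends) I = 2.98·e^(−0.0618·2/12) + 5.07·e^(−0.0618·3/12) + 5.93·e^(−0.0618·4/12)
I = 2.9495 + 4.9923 + 5.8091 = 13.7509
F = (S − I)·e^(rT) = (205.12 − 13.7509) · e^(0.0618·9/12)
= 191.3691 · e^0.046350 = 191.3691 × 1.047441 = ¥200.45

¥200.45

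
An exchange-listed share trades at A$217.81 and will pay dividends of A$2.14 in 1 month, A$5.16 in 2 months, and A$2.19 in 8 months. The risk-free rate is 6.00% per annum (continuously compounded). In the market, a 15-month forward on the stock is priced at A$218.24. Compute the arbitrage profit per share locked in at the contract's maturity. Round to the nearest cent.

A$6.46 per share

PV(dividends) I = 2.14·e^(−0.0600·1/12) + 5.16·e^(−0.0600·2/12) + 2.19·e^(−0.0600·8/12) = 9.3421
Fair forward F* = (S − I)·e^(rT) = (217.81 − 9.3421)·e^0.075000 = 208.4679 × 1.077884 = 224.7042
Market A$218.24 < fair 224.7042: forward underpriced → reverse cash-and-carry (short the stock, invest proceeds at r, pay the dividends, go long the forward).
Profit at T = |F_mkt − F*| = |218.24 − 224.7042| = A$6.46 per share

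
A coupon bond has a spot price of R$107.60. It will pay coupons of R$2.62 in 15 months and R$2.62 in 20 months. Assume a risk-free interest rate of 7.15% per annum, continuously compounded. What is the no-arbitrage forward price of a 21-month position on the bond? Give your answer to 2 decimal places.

R$116.59

PV(coupons) I = 2.62·e^(−0.0715·15/12) + 2.62·e^(−0.0715·20/12)
I = 2.3960 + 2.3257 = 4.7217
F = (S − I)·e^(rT) = (107.60 − 4.7217) · e^(0.0715·21/12)
= 102.8783 · e^0.125125 = 102.8783 × 1.133290 = R$116.59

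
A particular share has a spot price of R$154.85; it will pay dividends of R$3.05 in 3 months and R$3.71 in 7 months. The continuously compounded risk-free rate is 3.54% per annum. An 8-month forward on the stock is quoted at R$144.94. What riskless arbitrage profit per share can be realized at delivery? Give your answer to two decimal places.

R$6.79 per share

PV(dividends) I = 3.05·e^(−0.0354·3/12) + 3.71·e^(−0.0354·7/12) = 6.6573
Fair forward F* = (S − I)·e^(rT) = (154.85 − 6.6573)·e^0.023600 = 148.1927 × 1.023881 = 151.7317
Market R$144.94 < fair 151.7317: forward underpriced → reverse cash-and-carry (short the stock, invest proceeds at r, pay the dividends, go long the forward).
Profit at T = |F_mkt − F*| = |144.94 − 151.7317| = R$6.79 per share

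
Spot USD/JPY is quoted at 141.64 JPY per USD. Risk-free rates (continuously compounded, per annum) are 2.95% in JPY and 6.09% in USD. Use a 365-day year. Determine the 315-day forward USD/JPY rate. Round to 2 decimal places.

F = S·e^((r_JPY − r_USD)T) = 141.64 · e^((0.0295 − 0.0609) × 315/365)
= 141.64 · e^-0.027099 = 141.64 × 0.973265
F = 137.85 JPY per USD

137.85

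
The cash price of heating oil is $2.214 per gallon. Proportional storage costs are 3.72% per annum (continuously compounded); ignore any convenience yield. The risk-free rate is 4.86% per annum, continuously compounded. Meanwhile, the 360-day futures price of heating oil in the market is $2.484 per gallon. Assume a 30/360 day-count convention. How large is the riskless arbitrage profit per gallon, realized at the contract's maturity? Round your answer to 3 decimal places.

$0.072 per gallon

Fair futures: F* = S·e^(carry·T), with carry = (r + u) = 0.0486 + 0.0372 = 0.0858
F* = 2.214 · e^(0.0858 × 360/360) = 2.214 · e^0.085800 = 2.214 × 1.089588 = $2.4123
Market $2.484 > fair $2.4123: forward overpriced → cash-and-carry (buy spot, short the forward).
At maturity, profit = |F_mkt − F*| = |2.484 − 2.4123| = $0.072 per gallon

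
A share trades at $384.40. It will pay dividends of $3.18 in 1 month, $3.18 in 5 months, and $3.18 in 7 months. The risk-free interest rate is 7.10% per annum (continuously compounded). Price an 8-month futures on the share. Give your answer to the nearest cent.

$393.28

PV(dividends) I = 3.18·e^(−0.0710·1/12) + 3.18·e^(−0.0710·5/12) + 3.18·e^(−0.0710·7/12)
I = 3.1612 + 3.0873 + 3.0510 = 9.2995
F = (S − I)·e^(rT) = (384.40 − 9.2995) · e^(0.0710·8/12)
= 375.1005 · e^0.047333 = 375.1005 × 1.048471 = $393.28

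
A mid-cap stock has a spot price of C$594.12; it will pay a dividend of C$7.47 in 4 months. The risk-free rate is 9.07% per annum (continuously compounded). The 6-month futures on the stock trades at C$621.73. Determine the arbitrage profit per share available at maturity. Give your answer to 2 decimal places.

PV(dividends) I = 7.47·e^(−0.0907·4/12) = 7.2475
Fair futures F* = (S − I)·e^(rT) = (594.12 − 7.2475)·e^0.045350 = 586.8725 × 1.046394 = 614.0999
Market C$621.73 > fair 614.0999: forward overpriced → cash-and-carry (borrow at r, buy the stock and collect the dividends, short the forward).
Profit at T = |F_mkt − F*| = |621.73 − 614.0999| = C$7.63 per share

C$7.63 per share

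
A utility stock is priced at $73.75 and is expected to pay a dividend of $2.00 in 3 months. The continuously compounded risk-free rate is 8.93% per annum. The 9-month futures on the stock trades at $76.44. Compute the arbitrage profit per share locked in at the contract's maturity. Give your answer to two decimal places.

$0.33 per share

PV(dividends) I = 2.00·e^(−0.0893·3/12) = 1.9558
Fair futures F* = (S − I)·e^(rT) = (73.75 − 1.9558)·e^0.066975 = 71.7942 × 1.069269 = 76.7673
Market $76.44 < fair 76.7673: forward underpriced → reverse cash-and-carry (short the stock, invest proceeds at r, pay the dividends, go long the forward).
Profit at T = |F_mkt − F*| = |76.44 − 76.7673| = $0.33 per share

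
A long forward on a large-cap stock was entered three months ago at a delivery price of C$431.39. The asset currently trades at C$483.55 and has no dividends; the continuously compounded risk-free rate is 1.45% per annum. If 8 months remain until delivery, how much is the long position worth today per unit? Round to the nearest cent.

Current fair forward for the remaining 8 months: F = S·e^(r·T), r = 0.0145
F = 483.55 · e^(0.0145 × 8/12) = 483.55 × 1.009714 = 488.2472
Value of long forward = (F − K)·e^(−rT) = (488.2472 − 431.39) · e^(−0.0145·8/12)
= 56.8572 × 0.990380 = 56.31

C$56.31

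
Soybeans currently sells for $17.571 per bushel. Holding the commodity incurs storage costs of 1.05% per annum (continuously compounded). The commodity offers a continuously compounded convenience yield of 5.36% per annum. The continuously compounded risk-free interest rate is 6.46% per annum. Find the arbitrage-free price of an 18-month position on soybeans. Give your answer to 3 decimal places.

Net carry = r + u − y = 0.0646 + 0.0105 − 0.0536 = 0.0215
F = S·e^((r+u−y)T) = 17.571 · e^(0.0215 × 18/12) = 17.571 · e^0.032250
= 17.571 × 1.032776 = $18.147 per bushel

$18.147 per bushel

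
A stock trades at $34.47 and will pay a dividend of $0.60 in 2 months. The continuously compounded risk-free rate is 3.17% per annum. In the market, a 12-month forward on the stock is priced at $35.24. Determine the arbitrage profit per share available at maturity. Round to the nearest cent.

$0.28 per share

PV(dividends) I = 0.60·e^(−0.0317·2/12) = 0.5968
Fair forward F* = (S − I)·e^(rT) = (34.47 − 0.5968)·e^0.031700 = 33.8732 × 1.032208 = 34.9642
Market $35.24 > fair 34.9642: forward overpriced → cash-and-carry (borrow at r, buy the stock and collect the dividends, short the forward).
Profit at T = |F_mkt − F*| = |35.24 − 34.9642| = $0.28 per share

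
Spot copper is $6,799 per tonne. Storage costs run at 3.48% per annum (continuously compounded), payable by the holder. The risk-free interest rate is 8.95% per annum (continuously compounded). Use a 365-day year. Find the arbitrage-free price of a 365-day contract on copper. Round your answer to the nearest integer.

Net carry = r + u − y = 0.0895 + 0.0348 − 0.0000 = 0.1243
F = S·e^((r+u−y)T) = 6799 · e^(0.1243 × 365/365) = 6799 · e^0.124300
= 6799 × 1.132356 = $7,699 per tonne

$7,699 per tonne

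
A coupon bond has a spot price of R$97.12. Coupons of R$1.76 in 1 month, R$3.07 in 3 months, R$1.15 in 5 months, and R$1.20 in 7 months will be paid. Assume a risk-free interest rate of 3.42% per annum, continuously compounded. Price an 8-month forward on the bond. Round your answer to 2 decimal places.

R$92.09

PV(coupons) I = 1.76·e^(−0.0342·1/12) + 3.07·e^(−0.0342·3/12) + 1.15·e^(−0.0342·5/12) + 1.20·e^(−0.0342·7/12)
I = 1.7550 + 3.0439 + 1.1337 + 1.1763 = 7.1089
F = (S − I)·e^(rT) = (97.12 − 7.1089) · e^(0.0342·8/12)
= 90.0111 · e^0.022800 = 90.0111 × 1.023062 = R$92.09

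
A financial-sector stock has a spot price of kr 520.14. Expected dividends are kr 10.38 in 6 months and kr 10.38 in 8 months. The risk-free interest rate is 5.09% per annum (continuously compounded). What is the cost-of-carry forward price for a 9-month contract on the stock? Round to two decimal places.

PV(dividends) I = 10.38·e^(−0.0509·6/12) + 10.38·e^(−0.0509·8/12)
I = 10.1192 + 10.0337 = 20.1529
F = (S − I)·e^(rT) = (520.14 − 20.1529) · e^(0.0509·9/12)
= 499.9871 · e^0.038175 = 499.9871 × 1.038913 = kr 519.44

kr 519.44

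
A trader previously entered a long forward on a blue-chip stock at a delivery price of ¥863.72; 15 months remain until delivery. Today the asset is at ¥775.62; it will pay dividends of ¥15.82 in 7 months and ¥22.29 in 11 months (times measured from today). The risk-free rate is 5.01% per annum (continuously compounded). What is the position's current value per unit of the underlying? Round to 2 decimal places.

PV(remaining dividends) I = 15.82·e^(−0.0501·7/12) + 22.29·e^(−0.0501·11/12) = 36.6538
Current forward F = (S − I)·e^(rT) = (775.62 − 36.6538)·e^(0.0501·15/12) = 738.9662 × 1.064628 = 786.7241
Value (long) = (F − K)·e^(−rT) = (786.7241 − 863.72) × 0.939296 = -72.3219
Value = -¥72.32

-¥72.32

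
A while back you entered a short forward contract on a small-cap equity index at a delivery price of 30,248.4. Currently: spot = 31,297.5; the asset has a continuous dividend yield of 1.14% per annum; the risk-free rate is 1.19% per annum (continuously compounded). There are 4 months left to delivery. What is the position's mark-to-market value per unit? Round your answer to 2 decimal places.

-1050.14

Current fair forward for the remaining 4 months: F = S·e^((r − q)·T), (r − q) = 0.0119 − 0.0114 = 0.0005
F = 31297.5 · e^(0.0005 × 4/12) = 31297.5 × 1.00016668 = 31302.7167
Value of long forward = (F − K)·e^(−rT) = (31302.7167 − 30248.4) · e^(−0.0119·4/12)
= 1054.3167 × 0.99604119 = 1050.14
Short position value = −(long value) = -1050.14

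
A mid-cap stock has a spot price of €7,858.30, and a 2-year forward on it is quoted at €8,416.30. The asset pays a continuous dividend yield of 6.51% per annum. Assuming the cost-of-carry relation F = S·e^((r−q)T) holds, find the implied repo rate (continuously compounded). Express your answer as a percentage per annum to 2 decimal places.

9.94%

From F = S·e^((r−q)T): (r − q) = ln(F/S)/T
ln(8416.30/7858.30) = ln(1.071008) = 0.068600
(r − q) = 0.068600 / (2) = 0.034300
r = ln(F/S)/T + q = 0.034300 + 0.0651 = 0.099400
r = 9.94%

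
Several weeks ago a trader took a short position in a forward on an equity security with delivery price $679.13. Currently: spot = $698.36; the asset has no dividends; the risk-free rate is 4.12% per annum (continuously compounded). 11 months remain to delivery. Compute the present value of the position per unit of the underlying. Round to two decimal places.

-$44.40

Current fair forward for the remaining 11 months: F = S·e^(r·T), r = 0.0412
F = 698.36 · e^(0.0412 × 11/12) = 698.36 × 1.038489 = 725.2392
Value of long forward = (F − K)·e^(−rT) = (725.2392 − 679.13) · e^(−0.0412·11/12)
= 46.1092 × 0.962938 = 44.40
Short position value = −(long value) = -$44.40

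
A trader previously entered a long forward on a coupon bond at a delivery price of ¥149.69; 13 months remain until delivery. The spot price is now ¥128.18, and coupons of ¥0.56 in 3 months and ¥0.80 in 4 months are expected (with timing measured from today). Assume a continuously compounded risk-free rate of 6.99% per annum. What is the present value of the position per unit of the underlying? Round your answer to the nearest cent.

PV(remaining coupons) I = 0.56·e^(−0.0699·3/12) + 0.80·e^(−0.0699·4/12) = 1.3319
Current forward F = (S − I)·e^(rT) = (128.18 − 1.3319)·e^(0.0699·13/12) = 126.8481 × 1.078666 = 136.8267
Value (long) = (F − K)·e^(−rT) = (136.8267 − 149.69) × 0.927071 = -11.9252
Value = -¥11.93

-¥11.93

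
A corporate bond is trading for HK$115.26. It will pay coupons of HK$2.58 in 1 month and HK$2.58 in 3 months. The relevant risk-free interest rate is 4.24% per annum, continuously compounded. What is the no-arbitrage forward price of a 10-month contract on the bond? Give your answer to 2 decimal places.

HK$114.10

PV(coupons) I = 2.58·e^(−0.0424·1/12) + 2.58·e^(−0.0424·3/12)
I = 2.5709 + 2.5528 = 5.1237
F = (S − I)·e^(rT) = (115.26 − 5.1237) · e^(0.0424·10/12)
= 110.1363 · e^0.035333 = 110.1363 × 1.035965 = HK$114.10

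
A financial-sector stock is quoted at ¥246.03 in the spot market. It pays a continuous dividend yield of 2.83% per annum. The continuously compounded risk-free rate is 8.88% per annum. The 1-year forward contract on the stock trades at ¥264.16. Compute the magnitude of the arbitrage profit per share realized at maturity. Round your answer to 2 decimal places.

¥2.79 per share

Fair forward: F* = S·e^(carry·T), with carry = (r − q) = 0.0888 − 0.0283 = 0.0605
F* = 246.03 · e^(0.0605 × 12/12) = 246.03 · e^0.060500 = 246.03 × 1.062368 = ¥261.3744
Market ¥264.16 > fair ¥261.3744: forward overpriced → cash-and-carry (buy spot, short the forward).
At maturity, profit = |F_mkt − F*| = |264.16 − 261.3744| = ¥2.79 per share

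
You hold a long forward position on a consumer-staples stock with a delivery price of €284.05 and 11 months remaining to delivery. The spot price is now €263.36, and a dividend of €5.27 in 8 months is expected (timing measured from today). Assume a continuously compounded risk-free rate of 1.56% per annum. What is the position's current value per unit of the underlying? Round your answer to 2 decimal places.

-€21.87

PV(remaining dividends) I = 5.27·e^(−0.0156·8/12) = 5.2155
Current forward F = (S − I)·e^(rT) = (263.36 − 5.2155)·e^(0.0156·11/12) = 258.1445 × 1.014403 = 261.8626
Value (long) = (F − K)·e^(−rT) = (261.8626 − 284.05) × 0.985802 = -21.8724
Value = -€21.87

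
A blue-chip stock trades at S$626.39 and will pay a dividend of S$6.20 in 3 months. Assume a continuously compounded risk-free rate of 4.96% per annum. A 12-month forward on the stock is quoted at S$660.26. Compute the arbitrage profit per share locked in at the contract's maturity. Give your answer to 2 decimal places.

S$8.45 per share

PV(dividends) I = 6.20·e^(−0.0496·3/12) = 6.1236
Fair forward F* = (S − I)·e^(rT) = (626.39 − 6.1236)·e^0.049600 = 620.2664 × 1.050851 = 651.8076
Market S$660.26 > fair 651.8076: forward overpriced → cash-and-carry (borrow at r, buy the stock and collect the dividends, short the forward).
Profit at T = |F_mkt − F*| = |660.26 − 651.8076| = S$8.45 per share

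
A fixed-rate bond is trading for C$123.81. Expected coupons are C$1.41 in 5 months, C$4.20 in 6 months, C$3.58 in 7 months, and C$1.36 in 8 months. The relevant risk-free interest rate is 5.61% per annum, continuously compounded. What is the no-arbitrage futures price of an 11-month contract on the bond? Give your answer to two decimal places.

PV(coupons) I = 1.41·e^(−0.0561·5/12) + 4.20·e^(−0.0561·6/12) + 3.58·e^(−0.0561·7/12) + 1.36·e^(−0.0561·8/12)
I = 1.3774 + 4.0838 + 3.4647 + 1.3101 = 10.2360
F = (S − I)·e^(rT) = (123.81 − 10.2360) · e^(0.0561·11/12)
= 113.5740 · e^0.051425 = 113.5740 × 1.052770 = C$119.57

C$119.57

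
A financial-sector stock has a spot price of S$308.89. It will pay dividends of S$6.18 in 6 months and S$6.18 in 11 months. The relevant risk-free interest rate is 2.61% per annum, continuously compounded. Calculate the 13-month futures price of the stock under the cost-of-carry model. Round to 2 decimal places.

S$305.27

PV(dividends) I = 6.18·e^(−0.0261·6/12) + 6.18·e^(−0.0261·11/12)
I = 6.0999 + 6.0339 = 12.1338
F = (S − I)·e^(rT) = (308.89 − 12.1338) · e^(0.0261·13/12)
= 296.7562 · e^0.028275 = 296.7562 × 1.028679 = S$305.27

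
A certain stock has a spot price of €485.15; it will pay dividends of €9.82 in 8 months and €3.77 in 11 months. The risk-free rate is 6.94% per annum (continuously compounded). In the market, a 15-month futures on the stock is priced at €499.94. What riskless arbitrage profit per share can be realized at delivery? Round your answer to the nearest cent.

PV(dividends) I = 9.82·e^(−0.0694·8/12) + 3.77·e^(−0.0694·11/12) = 12.9136
Fair futures F* = (S − I)·e^(rT) = (485.15 − 12.9136)·e^0.086750 = 472.2364 × 1.090624 = 515.0324
Market €499.94 < fair 515.0324: forward underpriced → reverse cash-and-carry (short the stock, invest proceeds at r, pay the dividends, go long the forward).
Profit at T = |F_mkt − F*| = |499.94 − 515.0324| = €15.09 per share

€15.09 per share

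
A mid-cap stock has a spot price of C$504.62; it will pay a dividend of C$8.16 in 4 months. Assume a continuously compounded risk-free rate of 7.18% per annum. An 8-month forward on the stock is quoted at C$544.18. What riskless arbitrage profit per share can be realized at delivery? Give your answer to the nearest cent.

C$23.18 per share

PV(dividends) I = 8.16·e^(−0.0718·4/12) = 7.9670
Fair forward F* = (S − I)·e^(rT) = (504.62 − 7.9670)·e^0.047867 = 496.6530 × 1.049031 = 521.0044
Market C$544.18 > fair 521.0044: forward overpriced → cash-and-carry (borrow at r, buy the stock and collect the dividends, short the forward).
Profit at T = |F_mkt − F*| = |544.18 − 521.0044| = C$23.18 per share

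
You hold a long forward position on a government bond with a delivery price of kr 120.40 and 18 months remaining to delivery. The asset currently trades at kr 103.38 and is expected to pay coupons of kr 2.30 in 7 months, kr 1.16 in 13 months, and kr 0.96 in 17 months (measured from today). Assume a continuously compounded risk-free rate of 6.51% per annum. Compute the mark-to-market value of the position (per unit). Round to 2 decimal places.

-kr 9.99

PV(remaining coupons) I = 2.30·e^(−0.0651·7/12) + 1.16·e^(−0.0651·13/12) + 0.96·e^(−0.0651·17/12) = 4.1707
Current forward F = (S − I)·e^(rT) = (103.38 − 4.1707)·e^(0.0651·18/12) = 99.2093 × 1.102577 = 109.3859
Value (long) = (F − K)·e^(−rT) = (109.3859 − 120.40) × 0.906966 = -9.9894
Value = -kr 9.99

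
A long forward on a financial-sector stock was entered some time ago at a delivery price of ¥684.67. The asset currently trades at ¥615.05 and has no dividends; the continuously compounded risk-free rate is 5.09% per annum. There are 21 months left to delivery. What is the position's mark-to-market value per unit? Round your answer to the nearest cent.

-¥11.27

Current fair forward for the remaining 21 months: F = S·e^(r·T), r = 0.0509
F = 615.05 · e^(0.0509 × 21/12) = 615.05 × 1.093163 = 672.3499
Value of long forward = (F − K)·e^(−rT) = (672.3499 − 684.67) · e^(−0.0509·21/12)
= -12.3201 × 0.914777 = -11.27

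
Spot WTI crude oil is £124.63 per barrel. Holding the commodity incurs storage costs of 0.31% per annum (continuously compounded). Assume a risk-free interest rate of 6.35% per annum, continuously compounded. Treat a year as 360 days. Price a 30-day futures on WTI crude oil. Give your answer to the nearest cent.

£125.32 per barrel

Net carry = r + u − y = 0.0635 + 0.0031 − 0.0000 = 0.0666
F = S·e^((r+u−y)T) = 124.63 · e^(0.0666 × 30/360) = 124.63 · e^0.005550
= 124.63 × 1.005565 = £125.32 per barrel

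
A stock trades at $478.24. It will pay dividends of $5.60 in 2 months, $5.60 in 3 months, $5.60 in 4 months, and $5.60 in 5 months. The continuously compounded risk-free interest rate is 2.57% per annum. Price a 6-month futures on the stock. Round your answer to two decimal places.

$461.90

PV(dividends) I = 5.60·e^(−0.0257·2/12) + 5.60·e^(−0.0257·3/12) + 5.60·e^(−0.0257·4/12) + 5.60·e^(−0.0257·5/12)
I = 5.5761 + 5.5641 + 5.5522 + 5.5404 = 22.2328
F = (S − I)·e^(rT) = (478.24 − 22.2328) · e^(0.0257·6/12)
= 456.0072 · e^0.012850 = 456.0072 × 1.012933 = $461.90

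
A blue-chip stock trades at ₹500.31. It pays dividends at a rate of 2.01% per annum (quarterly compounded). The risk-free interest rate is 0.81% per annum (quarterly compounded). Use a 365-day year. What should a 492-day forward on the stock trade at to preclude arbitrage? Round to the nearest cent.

F = S · (1+r/4)^(4T) / (1+q/4)^(4T)
= 500.31 × 1.010967 / 1.027394 = 500.31 × 0.984011
F = ₹492.31

₹492.31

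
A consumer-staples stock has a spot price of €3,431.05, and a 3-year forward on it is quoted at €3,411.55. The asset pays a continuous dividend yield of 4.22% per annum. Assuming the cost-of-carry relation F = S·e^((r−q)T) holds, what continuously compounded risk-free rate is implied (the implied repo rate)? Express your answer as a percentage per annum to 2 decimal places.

4.03%

From F = S·e^((r−q)T): (r − q) = ln(F/S)/T
ln(3411.55/3431.05) = ln(0.994317) = -0.005699
(r − q) = -0.005699 / (3) = -0.001900
r = ln(F/S)/T + q = -0.001900 + 0.0422 = 0.040300
r = 4.03%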